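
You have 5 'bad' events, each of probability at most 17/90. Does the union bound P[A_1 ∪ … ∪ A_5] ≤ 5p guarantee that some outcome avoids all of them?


Union bound: P[∪_{i=1}^{5} A_i] ≤ Σ_i P[A_i] ≤ 5·p = 5·(17/90) = 17/18.
Numerically: 17/18 ≈ 0.944444.
Is 17/18 < 1? YES.
Since P[∪ A_i] ≤ 17/18 < 1, the complement has P[∩ A_i^c] ≥ 1 − 17/18 = 1/18 > 0, so some outcome avoids every A_i.

5·p = 17/18 ≈ 0.944444; existence CERTIFIED by the union bound.


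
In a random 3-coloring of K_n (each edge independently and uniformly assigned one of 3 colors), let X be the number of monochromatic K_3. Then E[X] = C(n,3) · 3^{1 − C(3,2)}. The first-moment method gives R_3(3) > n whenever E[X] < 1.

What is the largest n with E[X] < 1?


We need C(n, 3) · 3^{1 − 3} < 1, i.e. C(n, 3) < 3^{3 − 1} = 9.
Check values of n near the boundary:
  n = 3: C(3, 3) = 1; 1 < 9? YES
  n = 4: C(4, 3) = 4; 4 < 9? YES
  n = 5: C(5, 3) = 10; 10 < 9? NO
  n = 6: C(6, 3) = 20; 20 < 9? NO
The largest n with C(n, 3) < 9 is n = 4 (where E[X] = 4/9 ≈ 0.4444). Hence R_3(3) > 4, i.e. R_3(3) ≥ 5.

Largest n = 4; hence R_3(3) > 4.


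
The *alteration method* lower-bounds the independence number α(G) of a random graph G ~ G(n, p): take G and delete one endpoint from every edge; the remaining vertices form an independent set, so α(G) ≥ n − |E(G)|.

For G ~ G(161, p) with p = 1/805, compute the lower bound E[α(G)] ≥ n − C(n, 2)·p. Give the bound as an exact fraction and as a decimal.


E[|E(G)|] = C(161, 2)·p = 12880 · (1/805) = 16.
E[α(G)] ≥ n − E[|E(G)|] = 161 − 16 = 145.
Numerically: ≈ 145.00000.
(This is only a lower bound; the true E[α(G)] may be larger.)

E[α(G)] ≥ 145 ≈ 145.00000.


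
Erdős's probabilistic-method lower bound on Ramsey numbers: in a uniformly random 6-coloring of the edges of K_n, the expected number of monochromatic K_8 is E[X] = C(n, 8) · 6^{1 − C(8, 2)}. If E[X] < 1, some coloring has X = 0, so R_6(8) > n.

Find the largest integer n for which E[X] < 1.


We need C(n, 8) · 6^{1 − 28} < 1, i.e. C(n, 8) < 6^{28 − 1} = 1023490369077469249536.
Check values of n near the boundary:
  n = 1589: C(1589, 8) = 990389025825605844438; 990389025825605844438 < 1023490369077469249536? YES
  n = 1590: C(1590, 8) = 995397314198933813310; 995397314198933813310 < 1023490369077469249536? YES
  n = 1591: C(1591, 8) = 1000427749141189953870; 1000427749141189953870 < 1023490369077469249536? YES
  n = 1592: C(1592, 8) = 1005480414540892933435; 1005480414540892933435 < 1023490369077469249536? YES
  n = 1593: C(1593, 8) = 1010555394551193970323; 1010555394551193970323 < 1023490369077469249536? YES
  n = 1594: C(1594, 8) = 1015652773590544255167; 1015652773590544255167 < 1023490369077469249536? YES
  n = 1595: C(1595, 8) = 1020772636343363633895; 1020772636343363633895 < 1023490369077469249536? YES
  n = 1596: C(1596, 8) = 1025915067760710553965; 1025915067760710553965 < 1023490369077469249536? NO
The largest n with C(n, 8) < 1023490369077469249536 is n = 1595 (where E[X] = 113419181815929292655/113721152119718805504 ≈ 0.997345). Hence R_6(8) > 1595, i.e. R_6(8) ≥ 1596.

Largest n = 1595; hence R_6(8) > 1595.


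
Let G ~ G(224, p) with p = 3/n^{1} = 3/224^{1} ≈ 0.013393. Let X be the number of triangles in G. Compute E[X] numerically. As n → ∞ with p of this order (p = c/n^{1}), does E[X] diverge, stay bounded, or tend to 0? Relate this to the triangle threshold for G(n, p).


Number of potential triangles: C(224, 3) = 1848224.
Each occurs with probability p³ ≈ (0.013393)³ ≈ 2.4022583e-06.
By linearity: E[X] = C(224, 3)·p³ ≈ 1848224 · 2.4022583e-06 ≈ 4.43991.
Here α = 1, so p = 3/n is exactly at the triangle threshold p ~ 1/n. Asymptotically E[X] → c³/6 = 3³/6 = 9/2 ≈ 4.50000, a bounded constant. In this regime the triangle count is asymptotically Poisson(c³/6).

E[X] ≈ 4.43991; in regime p = Θ(1/n^{1}) E[X] stays bounded (at the triangle threshold p ~ 1/n).


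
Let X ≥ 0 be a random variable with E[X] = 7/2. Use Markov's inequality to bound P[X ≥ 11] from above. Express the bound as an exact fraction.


μ = E[X] = 7/2, a = 11.
Markov: P[X ≥ 11] ≤ μ/a = (7/2)/11 = 7/22.
Numerically: ≈ 0.318182.
(Since a = 11 > μ = 3.500000, the bound 7/22 is < 1 and informative.)

P[X ≥ 11] ≤ 7/22 ≈ 0.318182.


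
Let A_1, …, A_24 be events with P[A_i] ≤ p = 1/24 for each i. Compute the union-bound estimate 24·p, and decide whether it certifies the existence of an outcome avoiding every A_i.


Union bound: P[∪_{i=1}^{24} A_i] ≤ Σ_i P[A_i] ≤ 24·p = 24·(1/24) = 1.
Numerically: 1 ≈ 1.00000.
Is 1 < 1? NO.
Since the bound 1 is ≥ 1, the union bound is uninformative here; it does NOT by itself certify existence.

24·p = 1 ≈ 1.00000; existence NOT certified by the union bound.


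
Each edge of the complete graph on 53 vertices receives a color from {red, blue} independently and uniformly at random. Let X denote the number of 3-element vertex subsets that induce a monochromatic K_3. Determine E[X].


Let X = Σ_S X_S over the C(53, 3) = 23426 subsets S of size 3, where X_S = 1 if the K_3 on S is monochromatic.
For a fixed S, the K_3 on S has C(3, 2) = 3 edges. P[all 3 edges red] = (1/2)^3, and likewise for blue, so P[monochromatic] = 2·(1/2)^3 = 2^{1 − 3} = 1/4.
Summing: E[X] = C(53, 3) · 2^{1 − 3} = 23426 · 1/4 = 11713/2.
Numerically: E[X] ≈ 5856.50000.

E[X] = C(53,3)·2^(1−C(3,2)) = 11713/2 ≈ 5856.50000.


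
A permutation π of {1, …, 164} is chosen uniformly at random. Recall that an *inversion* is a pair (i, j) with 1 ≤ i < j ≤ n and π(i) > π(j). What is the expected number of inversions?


Write X = Σ X_I over the C(164, 2) = 13366 pairs i < j, with X_I the indicator of one inversion.
There are 13366 indicators.
For each fixed pair i < j, the values π(i) and π(j) are two distinct elements of {1, …, 164} in uniformly random order; by symmetry P[π(i) > π(j)] = 1/2.
By linearity: E[X] = 13366 · (1/2) = C(164, 2) · (1/2) = 13366/2 = 6683 ≈ 6683.0000.

E[X] = 6683 = 6683.0000.


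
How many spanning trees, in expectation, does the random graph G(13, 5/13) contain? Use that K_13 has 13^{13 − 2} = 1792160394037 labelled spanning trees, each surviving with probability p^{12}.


K_13 has 13^{13 − 2} = 1792160394037 labelled spanning trees.
For each such spanning tree H, let X_H = 1 if all 12 edges of H are present in G. Then P[X_H = 1] = p^{12} = (5/13)^{12} = 244140625/23298085122481.
By linearity: E[X] = Σ_H E[X_H] = 1792160394037 · p^{12} = 1792160394037 · 244140625/23298085122481 = 244140625/13.
Numerically: E[X] ≈ 1.878e+07.

E[X] = 1792160394037 · (5/13)^{12} = 244140625/13 ≈ 1.878e+07.


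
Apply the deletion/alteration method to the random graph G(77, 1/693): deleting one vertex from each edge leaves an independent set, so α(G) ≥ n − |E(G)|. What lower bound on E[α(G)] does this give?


E[|E(G)|] = C(77, 2)·p = 2926 · (1/693) = 38/9.
E[α(G)] ≥ n − E[|E(G)|] = 77 − 38/9 = 655/9.
Numerically: ≈ 72.77778.
(This is only a lower bound; the true E[α(G)] may be larger.)

E[α(G)] ≥ 655/9 ≈ 72.77778.


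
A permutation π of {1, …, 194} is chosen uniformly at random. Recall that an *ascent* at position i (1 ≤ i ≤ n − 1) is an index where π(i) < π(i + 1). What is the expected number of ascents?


Write X = Σ X_I over i = 1, …, 193, with X_I the indicator of one ascent.
There are 193 indicators.
For each fixed i, the pair (π(i), π(i+1)) is a uniformly random ordered pair of distinct values from {1, …, 194}; by symmetry P[π(i) < π(i+1)] = 1/2.
By linearity: E[X] = 193 · (1/2) = (194 − 1) · (1/2) = 193/2 ≈ 96.50000.

E[X] = 193/2 = 96.50000.


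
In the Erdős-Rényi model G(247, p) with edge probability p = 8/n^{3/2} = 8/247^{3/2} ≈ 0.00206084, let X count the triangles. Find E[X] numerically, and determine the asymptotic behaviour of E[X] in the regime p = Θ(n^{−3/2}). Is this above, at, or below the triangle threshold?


Number of potential triangles: C(247, 3) = 2481115.
Each occurs with probability p³ ≈ (0.00206084)³ ≈ 8.75253128e-09.
By linearity: E[X] = C(247, 3)·p³ ≈ 2481115 · 8.75253128e-09 ≈ 0.021716.
Since α = 3/2 > 1, p = c/n^{3/2} = o(1/n) is below the triangle threshold p ~ 1/n. Asymptotically E[X] ~ (c³/6)·n^{3(1−α)} = (8³/6)·n^{-1.5} → 0, so by Markov's inequality G has no triangles w.h.p.

E[X] ≈ 0.021716; in regime p = Θ(1/n^{3/2}) E[X] tends to 0 (below the triangle threshold p ~ 1/n).


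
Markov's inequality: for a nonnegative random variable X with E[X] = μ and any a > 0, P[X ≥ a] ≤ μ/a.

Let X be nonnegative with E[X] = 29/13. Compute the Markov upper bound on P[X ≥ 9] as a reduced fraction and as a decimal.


μ = E[X] = 29/13, a = 9.
Markov: P[X ≥ 9] ≤ μ/a = (29/13)/9 = 29/117.
Numerically: ≈ 0.2479.
(Since a = 9 > μ = 2.2308, the bound 29/117 is < 1 and informative.)

P[X ≥ 9] ≤ 29/117 ≈ 0.2479.


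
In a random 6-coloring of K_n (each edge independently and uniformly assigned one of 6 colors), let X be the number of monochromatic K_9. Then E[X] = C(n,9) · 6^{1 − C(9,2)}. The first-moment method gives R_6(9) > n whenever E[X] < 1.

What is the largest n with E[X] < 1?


We need C(n, 9) · 6^{1 − 36} < 1, i.e. C(n, 9) < 6^{36 − 1} = 1719070799748422591028658176.
Check values of n near the boundary:
  n = 4404: C(4404, 9) = 1703375445537161676647015880; 1703375445537161676647015880 < 1719070799748422591028658176? YES
  n = 4405: C(4405, 9) = 1706862792900636302463627150; 1706862792900636302463627150 < 1719070799748422591028658176? YES
  n = 4406: C(4406, 9) = 1710356485221788389505285700; 1710356485221788389505285700 < 1719070799748422591028658176? YES
  n = 4407: C(4407, 9) = 1713856532599459170657070050; 1713856532599459170657070050 < 1719070799748422591028658176? YES
  n = 4408: C(4408, 9) = 1717362945146264156457459600; 1717362945146264156457459600 < 1719070799748422591028658176? YES
  n = 4409: C(4409, 9) = 1720875732988608787686577131; 1720875732988608787686577131 < 1719070799748422591028658176? NO
  n = 4410: C(4410, 9) = 1724394906266704102180823710; 1724394906266704102180823710 < 1719070799748422591028658176? NO
  n = 4411: C(4411, 9) = 1727920475134582415883601405; 1727920475134582415883601405 < 1719070799748422591028658176? NO
The largest n with C(n, 9) < 1719070799748422591028658176 is n = 4408 (where E[X] = 35778394690547169926197075/35813974994758803979763712 ≈ 0.9990). Hence R_6(9) > 4408, i.e. R_6(9) ≥ 4409.

Largest n = 4408; hence R_6(9) > 4408.


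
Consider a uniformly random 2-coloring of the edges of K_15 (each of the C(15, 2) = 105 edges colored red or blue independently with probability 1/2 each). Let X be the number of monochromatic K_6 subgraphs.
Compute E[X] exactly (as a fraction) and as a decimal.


Let X = Σ_S X_S over the C(15, 6) = 5005 subsets S of size 6, where X_S = 1 if the K_6 on S is monochromatic.
For a fixed S, the K_6 on S has C(6, 2) = 15 edges. P[all 15 edges red] = (1/2)^15, and likewise for blue, so P[monochromatic] = 2·(1/2)^15 = 2^{1 − 15} = 1/16384.
By linearity of expectation: E[X] = C(15, 6) · 2^{1 − 15} = 5005 · 1/16384 = 5005/16384.
Numerically: E[X] ≈ 0.305.

E[X] = C(15,6)·2^(1−C(6,2)) = 5005/16384 ≈ 0.305.


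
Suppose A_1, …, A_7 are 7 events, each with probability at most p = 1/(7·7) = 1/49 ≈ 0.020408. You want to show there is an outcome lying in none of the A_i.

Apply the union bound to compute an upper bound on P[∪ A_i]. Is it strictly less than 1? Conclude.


Union bound: P[∪_{i=1}^{7} A_i] ≤ Σ_i P[A_i] ≤ 7·p = 7·(1/49) = 1/7.
Numerically: 1/7 ≈ 0.142857.
Is 1/7 < 1? YES.
Since P[∪ A_i] ≤ 1/7 < 1, the complement has P[∩ A_i^c] ≥ 1 − 1/7 = 6/7 > 0, so some outcome avoids every A_i.

7·p = 1/7 ≈ 0.142857; existence CERTIFIED by the union bound.


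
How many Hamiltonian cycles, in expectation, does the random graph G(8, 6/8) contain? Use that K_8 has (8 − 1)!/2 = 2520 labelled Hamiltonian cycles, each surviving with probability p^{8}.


K_8 has (8 − 1)!/2 = 2520 labelled Hamiltonian cycles.
For each such Hamiltonian cycle H, let X_H = 1 if all 8 edges of H are present in G. Then P[X_H = 1] = p^{8} = (3/4)^{8} = 6561/65536.
By linearity: E[X] = Σ_H E[X_H] = 2520 · p^{8} = 2520 · 6561/65536 = 2066715/8192.
Numerically: E[X] ≈ 252.3.

E[X] = 2520 · (3/4)^{8} = 2066715/8192 ≈ 252.3.


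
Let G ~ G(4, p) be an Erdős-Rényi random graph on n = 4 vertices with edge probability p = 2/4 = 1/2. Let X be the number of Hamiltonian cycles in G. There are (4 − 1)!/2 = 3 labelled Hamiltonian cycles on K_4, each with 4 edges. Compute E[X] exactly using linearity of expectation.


K_4 has (4 − 1)!/2 = 3 labelled Hamiltonian cycles.
For each such Hamiltonian cycle H, let X_H = 1 if all 4 edges of H are present in G. Then P[X_H = 1] = p^{4} = (1/2)^{4} = 1/16.
Summing the indicators: E[X] = Σ_H E[X_H] = 3 · p^{4} = 3 · 1/16 = 3/16.
Numerically: E[X] ≈ 0.1875.

E[X] = 3 · (1/2)^{4} = 3/16 ≈ 0.1875.


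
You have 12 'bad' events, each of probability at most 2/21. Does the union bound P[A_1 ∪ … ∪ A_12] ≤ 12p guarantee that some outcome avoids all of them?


Union bound: P[∪_{i=1}^{12} A_i] ≤ Σ_i P[A_i] ≤ 12·p = 12·(2/21) = 8/7.
Numerically: 8/7 ≈ 1.1429.
Is 8/7 < 1? NO.
Since the bound 8/7 is ≥ 1, the union bound is uninformative here; it does NOT by itself certify existence.

12·p = 8/7 ≈ 1.1429; existence NOT certified by the union bound.


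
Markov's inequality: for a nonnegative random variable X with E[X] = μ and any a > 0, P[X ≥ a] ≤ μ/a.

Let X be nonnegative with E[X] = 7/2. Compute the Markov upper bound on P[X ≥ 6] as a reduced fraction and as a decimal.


μ = E[X] = 7/2, a = 6.
Markov: P[X ≥ 6] ≤ μ/a = (7/2)/6 = 7/12.
Numerically: ≈ 0.58333.
(Since a = 6 > μ = 3.50000, the bound 7/12 is < 1 and informative.)

P[X ≥ 6] ≤ 7/12 ≈ 0.58333.


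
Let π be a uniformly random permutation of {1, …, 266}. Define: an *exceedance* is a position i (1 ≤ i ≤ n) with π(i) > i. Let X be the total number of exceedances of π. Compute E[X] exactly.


Write X = Σ_{i=1}^{266} X_i, where X_i = 1_{π(i) > i}.
For each fixed i, π(i) is uniform over {1, …, 266} (marginal of a uniform permutation), so P[π(i) > i] = (n − i)/n. Summing: Σ_{i=1}^{266} (n − i)/n = (0 + 1 + … + 265)/266 = 266(266 − 1)/(2·266) = (266 − 1)/2.
Hence E[X] = Σ_{i=1}^{266} (266 − i)/266 = 265/2 ≈ 132.5000.

E[X] = 265/2 = 132.5000.


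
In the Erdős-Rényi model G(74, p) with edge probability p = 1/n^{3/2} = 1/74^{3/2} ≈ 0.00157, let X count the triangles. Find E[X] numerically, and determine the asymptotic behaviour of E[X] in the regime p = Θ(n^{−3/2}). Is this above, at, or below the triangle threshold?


Number of potential triangles: C(74, 3) = 64824.
Each occurs with probability p³ ≈ (0.00157)³ ≈ 3.87666e-09.
By linearity: E[X] = C(74, 3)·p³ ≈ 64824 · 3.87666e-09 ≈ 0.000.
Since α = 3/2 > 1, p = c/n^{3/2} = o(1/n) is below the triangle threshold p ~ 1/n. Asymptotically E[X] ~ (c³/6)·n^{3(1−α)} = (1³/6)·n^{-1.5} → 0, so by Markov's inequality G has no triangles w.h.p.

E[X] ≈ 0.000; in regime p = Θ(1/n^{3/2}) E[X] tends to 0 (below the triangle threshold p ~ 1/n).


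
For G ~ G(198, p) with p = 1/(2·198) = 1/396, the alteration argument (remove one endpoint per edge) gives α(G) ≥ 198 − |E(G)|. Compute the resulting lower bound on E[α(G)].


E[|E(G)|] = C(198, 2)·p = 19503 · (1/396) = 197/4.
E[α(G)] ≥ n − E[|E(G)|] = 198 − 197/4 = 595/4.
Numerically: ≈ 148.750000.
(This is only a lower bound; the true E[α(G)] may be larger.)

E[α(G)] ≥ 595/4 ≈ 148.750000.


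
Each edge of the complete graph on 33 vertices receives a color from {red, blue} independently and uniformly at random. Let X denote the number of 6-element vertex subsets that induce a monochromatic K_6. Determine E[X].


Let X = Σ_S X_S over the C(33, 6) = 1107568 subsets S of size 6, where X_S = 1 if the K_6 on S is monochromatic.
For a fixed S, the K_6 on S has C(6, 2) = 15 edges. P[all 15 edges red] = (1/2)^15, and likewise for blue, so P[monochromatic] = 2·(1/2)^15 = 2^{1 − 15} = 1/16384.
Summing: E[X] = C(33, 6) · 2^{1 − 15} = 1107568 · 1/16384 = 69223/1024.
Numerically: E[X] ≈ 67.600586.

E[X] = C(33,6)·2^(1−C(6,2)) = 69223/1024 ≈ 67.600586.


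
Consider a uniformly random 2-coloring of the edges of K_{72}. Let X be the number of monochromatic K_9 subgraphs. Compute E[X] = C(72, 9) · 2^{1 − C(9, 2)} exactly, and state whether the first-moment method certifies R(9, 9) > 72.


E[X] = C(72, 9) · 2^{1 − 36} = 85113005120 · 2^{−35} = 85113005120/34359738368.
As a reduced fraction: E[X] = 1329890705/536870912 ≈ 2.47711.
Is E[X] < 1? NO.
Since E[X] ≥ 1, the first-moment bound is inconclusive at n = 72; it does NOT by itself certify R(9, 9) > 72.

E[X] = 1329890705/536870912 ≈ 2.47711; E[X] ≥ 1; first-moment method inconclusive here.


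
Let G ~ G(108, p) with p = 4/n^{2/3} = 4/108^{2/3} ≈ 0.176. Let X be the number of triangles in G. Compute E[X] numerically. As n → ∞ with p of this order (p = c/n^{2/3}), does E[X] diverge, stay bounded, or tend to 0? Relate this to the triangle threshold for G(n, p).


Number of potential triangles: C(108, 3) = 204156.
Each occurs with probability p³ ≈ (0.176)³ ≈ 5.48697e-03.
By linearity: E[X] = C(108, 3)·p³ ≈ 204156 · 5.48697e-03 ≈ 1120.198.
Since α = 2/3 < 1, p = c/n^{2/3} ≫ 1/n is above the triangle threshold p ~ 1/n. Asymptotically E[X] ~ (c³/6)·n^{3(1−α)} = (4³/6)·n^{1} → ∞; triangles are abundant w.h.p.

E[X] ≈ 1120.198; in regime p = Θ(1/n^{2/3}) E[X] diverges (above the triangle threshold p ~ 1/n).


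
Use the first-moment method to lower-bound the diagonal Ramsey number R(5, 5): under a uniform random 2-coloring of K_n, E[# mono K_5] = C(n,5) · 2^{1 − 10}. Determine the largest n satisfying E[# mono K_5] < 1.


We need C(n, 5) · 2^{1 − 10} < 1, i.e. C(n, 5) < 2^{10 − 1} = 512.
Check values of n near the boundary:
  n = 5: C(5, 5) = 1; 1 < 512? YES
  n = 6: C(6, 5) = 6; 6 < 512? YES
  n = 7: C(7, 5) = 21; 21 < 512? YES
  n = 8: C(8, 5) = 56; 56 < 512? YES
  n = 9: C(9, 5) = 126; 126 < 512? YES
  n = 10: C(10, 5) = 252; 252 < 512? YES
  n = 11: C(11, 5) = 462; 462 < 512? YES
  n = 12: C(12, 5) = 792; 792 < 512? NO
  n = 13: C(13, 5) = 1287; 1287 < 512? NO
  n = 14: C(14, 5) = 2002; 2002 < 512? NO
The largest n with C(n, 5) < 512 is n = 11 (where E[X] = 231/256 ≈ 0.902344). Hence R(5, 5) > 11, i.e. R(5, 5) ≥ 12.

Largest n = 11; hence R(5, 5) > 11.


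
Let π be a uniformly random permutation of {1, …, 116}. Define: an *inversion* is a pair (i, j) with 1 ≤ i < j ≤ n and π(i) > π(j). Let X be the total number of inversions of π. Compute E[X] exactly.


Write X = Σ X_I over the C(116, 2) = 6670 pairs i < j, with X_I the indicator of one inversion.
There are 6670 indicators.
For each fixed pair i < j, the values π(i) and π(j) are two distinct elements of {1, …, 116} in uniformly random order; by symmetry P[π(i) > π(j)] = 1/2.
By linearity: E[X] = 6670 · (1/2) = C(116, 2) · (1/2) = 6670/2 = 3335 ≈ 3335.000.

E[X] = 3335 = 3335.000.


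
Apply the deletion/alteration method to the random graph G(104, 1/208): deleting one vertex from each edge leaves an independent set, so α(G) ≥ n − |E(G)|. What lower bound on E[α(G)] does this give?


E[|E(G)|] = C(104, 2)·p = 5356 · (1/208) = 103/4.
E[α(G)] ≥ n − E[|E(G)|] = 104 − 103/4 = 313/4.
Numerically: ≈ 78.250.
(This is only a lower bound; the true E[α(G)] may be larger.)

E[α(G)] ≥ 313/4 ≈ 78.250.


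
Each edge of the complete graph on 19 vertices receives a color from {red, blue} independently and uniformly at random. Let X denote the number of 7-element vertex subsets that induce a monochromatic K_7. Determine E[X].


Let X = Σ_S X_S over the C(19, 7) = 50388 subsets S of size 7, where X_S = 1 if the K_7 on S is monochromatic.
For a fixed S, the K_7 on S has C(7, 2) = 21 edges. P[all 21 edges red] = (1/2)^21, and likewise for blue, so P[monochromatic] = 2·(1/2)^21 = 2^{1 − 21} = 1/1048576.
By linearity: E[X] = C(19, 7) · 2^{1 − 21} = 50388 · 1/1048576 = 12597/262144.
Numerically: E[X] ≈ 0.04805.

E[X] = C(19,7)·2^(1−C(7,2)) = 12597/262144 ≈ 0.04805.


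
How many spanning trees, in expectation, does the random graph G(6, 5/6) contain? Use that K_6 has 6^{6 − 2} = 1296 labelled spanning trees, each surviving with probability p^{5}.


K_6 has 6^{6 − 2} = 1296 labelled spanning trees.
For each such spanning tree H, let X_H = 1 if all 5 edges of H are present in G. Then P[X_H = 1] = p^{5} = (5/6)^{5} = 3125/7776.
By linearity: E[X] = Σ_H E[X_H] = 1296 · p^{5} = 1296 · 3125/7776 = 3125/6.
Numerically: E[X] ≈ 521.

E[X] = 1296 · (5/6)^{5} = 3125/6 ≈ 521.


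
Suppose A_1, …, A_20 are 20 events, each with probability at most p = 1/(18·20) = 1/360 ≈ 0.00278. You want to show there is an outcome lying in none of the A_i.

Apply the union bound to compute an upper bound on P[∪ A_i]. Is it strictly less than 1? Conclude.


Union bound: P[∪_{i=1}^{20} A_i] ≤ Σ_i P[A_i] ≤ 20·p = 20·(1/360) = 1/18.
Numerically: 1/18 ≈ 0.05556.
Is 1/18 < 1? YES.
Since P[∪ A_i] ≤ 1/18 < 1, the complement has P[∩ A_i^c] ≥ 1 − 1/18 = 17/18 > 0, so some outcome avoids every A_i.

20·p = 1/18 ≈ 0.05556; existence CERTIFIED by the union bound.


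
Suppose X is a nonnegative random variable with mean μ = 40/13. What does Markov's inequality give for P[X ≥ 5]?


μ = E[X] = 40/13, a = 5.
Markov: P[X ≥ 5] ≤ μ/a = (40/13)/5 = 8/13.
Numerically: ≈ 0.61538.
(Since a = 5 > μ = 3.07692, the bound 8/13 is < 1 and informative.)

P[X ≥ 5] ≤ 8/13 ≈ 0.61538.


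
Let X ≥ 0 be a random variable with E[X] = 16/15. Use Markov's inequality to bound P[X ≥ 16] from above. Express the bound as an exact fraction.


μ = E[X] = 16/15, a = 16.
Markov: P[X ≥ 16] ≤ μ/a = (16/15)/16 = 1/15.
Numerically: ≈ 0.066667.
(Since a = 16 > μ = 1.066667, the bound 1/15 is < 1 and informative.)

P[X ≥ 16] ≤ 1/15 ≈ 0.066667.


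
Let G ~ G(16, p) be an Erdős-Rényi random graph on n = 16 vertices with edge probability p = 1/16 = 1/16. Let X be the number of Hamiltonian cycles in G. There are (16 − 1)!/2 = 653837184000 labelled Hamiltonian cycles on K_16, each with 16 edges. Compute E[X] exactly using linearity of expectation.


K_16 has (16 − 1)!/2 = 653837184000 labelled Hamiltonian cycles.
For each such Hamiltonian cycle H, let X_H = 1 if all 16 edges of H are present in G. Then P[X_H = 1] = p^{16} = (1/16)^{16} = 1/18446744073709551616.
Summing the indicators: E[X] = Σ_H E[X_H] = 653837184000 · p^{16} = 653837184000 · 1/18446744073709551616 = 638512875/18014398509481984.
Numerically: E[X] ≈ 3.54e-08.

E[X] = 653837184000 · (1/16)^{16} = 638512875/18014398509481984 ≈ 3.54e-08.


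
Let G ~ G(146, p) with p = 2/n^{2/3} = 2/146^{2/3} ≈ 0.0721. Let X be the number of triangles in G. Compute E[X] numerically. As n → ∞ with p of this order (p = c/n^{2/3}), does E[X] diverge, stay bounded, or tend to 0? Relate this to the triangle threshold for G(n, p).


Number of potential triangles: C(146, 3) = 508080.
Each occurs with probability p³ ≈ (0.0721)³ ≈ 3.75305e-04.
By linearity: E[X] = C(146, 3)·p³ ≈ 508080 · 3.75305e-04 ≈ 190.685.
Since α = 2/3 < 1, p = c/n^{2/3} ≫ 1/n is above the triangle threshold p ~ 1/n. Asymptotically E[X] ~ (c³/6)·n^{3(1−α)} = (2³/6)·n^{1} → ∞; triangles are abundant w.h.p.

E[X] ≈ 190.685; in regime p = Θ(1/n^{2/3}) E[X] diverges (above the triangle threshold p ~ 1/n).


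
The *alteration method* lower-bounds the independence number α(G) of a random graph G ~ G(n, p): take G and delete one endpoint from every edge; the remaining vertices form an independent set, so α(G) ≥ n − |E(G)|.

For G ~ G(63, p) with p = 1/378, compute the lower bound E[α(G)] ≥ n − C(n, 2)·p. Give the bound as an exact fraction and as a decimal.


E[|E(G)|] = C(63, 2)·p = 1953 · (1/378) = 31/6.
E[α(G)] ≥ n − E[|E(G)|] = 63 − 31/6 = 347/6.
Numerically: ≈ 57.8333.
(This is only a lower bound; the true E[α(G)] may be larger.)

E[α(G)] ≥ 347/6 ≈ 57.8333.


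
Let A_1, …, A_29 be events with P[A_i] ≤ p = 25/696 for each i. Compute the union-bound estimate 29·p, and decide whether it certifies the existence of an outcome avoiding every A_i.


Union bound: P[∪_{i=1}^{29} A_i] ≤ Σ_i P[A_i] ≤ 29·p = 29·(25/696) = 25/24.
Numerically: 25/24 ≈ 1.04167.
Is 25/24 < 1? NO.
Since the bound 25/24 is ≥ 1, the union bound is uninformative here; it does NOT by itself certify existence.

29·p = 25/24 ≈ 1.04167; existence NOT certified by the union bound.


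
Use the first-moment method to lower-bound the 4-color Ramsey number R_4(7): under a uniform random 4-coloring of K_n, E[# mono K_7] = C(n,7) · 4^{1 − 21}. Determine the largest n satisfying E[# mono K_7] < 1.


We need C(n, 7) · 4^{1 − 21} < 1, i.e. C(n, 7) < 4^{21 − 1} = 1099511627776.
Check values of n near the boundary:
  n = 178: C(178, 7) = 996867063280; 996867063280 < 1099511627776? YES
  n = 179: C(179, 7) = 1037437234460; 1037437234460 < 1099511627776? YES
  n = 180: C(180, 7) = 1079414463600; 1079414463600 < 1099511627776? YES
  n = 181: C(181, 7) = 1122839183400; 1122839183400 < 1099511627776? NO
  n = 182: C(182, 7) = 1167752750736; 1167752750736 < 1099511627776? NO
  n = 183: C(183, 7) = 1214197462413; 1214197462413 < 1099511627776? NO
The largest n with C(n, 7) < 1099511627776 is n = 180 (where E[X] = 67463403975/68719476736 ≈ 0.9817). Hence R_4(7) > 180, i.e. R_4(7) ≥ 181.

Largest n = 180; hence R_4(7) > 180.


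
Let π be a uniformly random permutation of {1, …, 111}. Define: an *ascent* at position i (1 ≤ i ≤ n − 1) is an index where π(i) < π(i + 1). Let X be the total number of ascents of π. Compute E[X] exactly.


Write X = Σ X_I over i = 1, …, 110, with X_I the indicator of one ascent.
There are 110 indicators.
For each fixed i, the pair (π(i), π(i+1)) is a uniformly random ordered pair of distinct values from {1, …, 111}; by symmetry P[π(i) < π(i+1)] = 1/2.
By linearity: E[X] = 110 · (1/2) = (111 − 1) · (1/2) = 55 ≈ 55.00000.

E[X] = 55 = 55.00000.


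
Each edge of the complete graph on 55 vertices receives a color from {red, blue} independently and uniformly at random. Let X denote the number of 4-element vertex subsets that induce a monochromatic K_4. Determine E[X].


Let X = Σ_S X_S over the C(55, 4) = 341055 subsets S of size 4, where X_S = 1 if the K_4 on S is monochromatic.
For a fixed S, the K_4 on S has C(4, 2) = 6 edges. P[all 6 edges red] = (1/2)^6, and likewise for blue, so P[monochromatic] = 2·(1/2)^6 = 2^{1 − 6} = 1/32.
Summing: E[X] = C(55, 4) · 2^{1 − 6} = 341055 · 1/32 = 341055/32.
Numerically: E[X] ≈ 10657.9688.

E[X] = C(55,4)·2^(1−C(4,2)) = 341055/32 ≈ 10657.9688.


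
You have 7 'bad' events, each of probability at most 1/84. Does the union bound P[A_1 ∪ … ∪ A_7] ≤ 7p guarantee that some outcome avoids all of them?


Union bound: P[∪_{i=1}^{7} A_i] ≤ Σ_i P[A_i] ≤ 7·p = 7·(1/84) = 1/12.
Numerically: 1/12 ≈ 0.0833.
Is 1/12 < 1? YES.
Since P[∪ A_i] ≤ 1/12 < 1, the complement has P[∩ A_i^c] ≥ 1 − 1/12 = 11/12 > 0, so some outcome avoids every A_i.

7·p = 1/12 ≈ 0.0833; existence CERTIFIED by the union bound.


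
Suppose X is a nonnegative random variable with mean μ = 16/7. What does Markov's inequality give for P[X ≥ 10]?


μ = E[X] = 16/7, a = 10.
Markov: P[X ≥ 10] ≤ μ/a = (16/7)/10 = 8/35.
Numerically: ≈ 0.2286.
(Since a = 10 > μ = 2.2857, the bound 8/35 is < 1 and informative.)

P[X ≥ 10] ≤ 8/35 ≈ 0.2286.


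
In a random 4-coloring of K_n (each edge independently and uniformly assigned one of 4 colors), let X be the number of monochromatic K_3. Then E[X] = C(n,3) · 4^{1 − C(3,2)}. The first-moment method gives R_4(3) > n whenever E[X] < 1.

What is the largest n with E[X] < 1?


We need C(n, 3) · 4^{1 − 3} < 1, i.e. C(n, 3) < 4^{3 − 1} = 16.
Check values of n near the boundary:
  n = 3: C(3, 3) = 1; 1 < 16? YES
  n = 4: C(4, 3) = 4; 4 < 16? YES
  n = 5: C(5, 3) = 10; 10 < 16? YES
  n = 6: C(6, 3) = 20; 20 < 16? NO
The largest n with C(n, 3) < 16 is n = 5 (where E[X] = 5/8 ≈ 0.6250). Hence R_4(3) > 5, i.e. R_4(3) ≥ 6.

Largest n = 5; hence R_4(3) > 5.


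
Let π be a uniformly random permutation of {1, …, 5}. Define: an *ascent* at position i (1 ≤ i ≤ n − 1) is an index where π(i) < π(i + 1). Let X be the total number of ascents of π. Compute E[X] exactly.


Write X = Σ X_I over i = 1, …, 4, with X_I the indicator of one ascent.
There are 4 indicators.
For each fixed i, the pair (π(i), π(i+1)) is a uniformly random ordered pair of distinct values from {1, …, 5}; by symmetry P[π(i) < π(i+1)] = 1/2.
By linearity: E[X] = 4 · (1/2) = (5 − 1) · (1/2) = 2 ≈ 2.0000.

E[X] = 2 = 2.0000.


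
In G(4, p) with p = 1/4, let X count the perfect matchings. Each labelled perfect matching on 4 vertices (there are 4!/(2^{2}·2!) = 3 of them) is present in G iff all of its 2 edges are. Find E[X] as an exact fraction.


K_4 has 4!/(2^{2}·2!) = 3 labelled perfect matchings.
For each such perfect matching H, let X_H = 1 if all 2 edges of H are present in G. Then P[X_H = 1] = p^{2} = (1/4)^{2} = 1/16.
By linearity of expectation: E[X] = Σ_H E[X_H] = 3 · p^{2} = 3 · 1/16 = 3/16.
Numerically: E[X] ≈ 0.1875.

E[X] = 3 · (1/4)^{2} = 3/16 ≈ 0.1875.


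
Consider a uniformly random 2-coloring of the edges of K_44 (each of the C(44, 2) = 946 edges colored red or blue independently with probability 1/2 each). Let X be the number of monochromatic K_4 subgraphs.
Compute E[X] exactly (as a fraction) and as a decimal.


Let X = Σ_S X_S over the C(44, 4) = 135751 subsets S of size 4, where X_S = 1 if the K_4 on S is monochromatic.
For a fixed S, the K_4 on S has C(4, 2) = 6 edges. P[all 6 edges red] = (1/2)^6, and likewise for blue, so P[monochromatic] = 2·(1/2)^6 = 2^{1 − 6} = 1/32.
By linearity: E[X] = C(44, 4) · 2^{1 − 6} = 135751 · 1/32 = 135751/32.
Numerically: E[X] ≈ 4242.219.

E[X] = C(44,4)·2^(1−C(4,2)) = 135751/32 ≈ 4242.219.


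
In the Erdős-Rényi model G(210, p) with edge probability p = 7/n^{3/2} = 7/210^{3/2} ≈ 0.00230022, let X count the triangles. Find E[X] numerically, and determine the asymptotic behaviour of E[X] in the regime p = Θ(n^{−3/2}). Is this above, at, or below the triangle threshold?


Number of potential triangles: C(210, 3) = 1521520.
Each occurs with probability p³ ≈ (0.00230022)³ ≈ 1.21704684e-08.
By linearity: E[X] = C(210, 3)·p³ ≈ 1521520 · 1.21704684e-08 ≈ 0.018518.
Since α = 3/2 > 1, p = c/n^{3/2} = o(1/n) is below the triangle threshold p ~ 1/n. Asymptotically E[X] ~ (c³/6)·n^{3(1−α)} = (7³/6)·n^{-1.5} → 0, so by Markov's inequality G has no triangles w.h.p.

E[X] ≈ 0.018518; in regime p = Θ(1/n^{3/2}) E[X] tends to 0 (below the triangle threshold p ~ 1/n).


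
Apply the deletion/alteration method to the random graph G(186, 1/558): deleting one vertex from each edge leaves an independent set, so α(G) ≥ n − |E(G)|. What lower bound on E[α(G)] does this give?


E[|E(G)|] = C(186, 2)·p = 17205 · (1/558) = 185/6.
E[α(G)] ≥ n − E[|E(G)|] = 186 − 185/6 = 931/6.
Numerically: ≈ 155.167.
(This is only a lower bound; the true E[α(G)] may be larger.)

E[α(G)] ≥ 931/6 ≈ 155.167.


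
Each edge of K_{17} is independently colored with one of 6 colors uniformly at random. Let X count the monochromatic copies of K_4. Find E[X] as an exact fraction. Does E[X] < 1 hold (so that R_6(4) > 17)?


E[X] = C(17, 4) · 6^{1 − 6} = 2380 · 6^{−5} = 2380/7776.
As a reduced fraction: E[X] = 595/1944 ≈ 0.306.
Is E[X] < 1? YES.
Since E[X] < 1, there exists a 6-coloring of K_{17} with no monochromatic K_4; hence R_6(4) > 17.

E[X] = 595/1944 ≈ 0.306; E[X] < 1, so R_6(4) > 17.


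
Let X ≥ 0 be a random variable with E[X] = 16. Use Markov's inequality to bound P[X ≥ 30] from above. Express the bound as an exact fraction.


μ = E[X] = 16, a = 30.
Markov: P[X ≥ 30] ≤ μ/a = (16)/30 = 8/15.
Numerically: ≈ 0.533.
(Since a = 30 > μ = 16.000, the bound 8/15 is < 1 and informative.)

P[X ≥ 30] ≤ 8/15 ≈ 0.533.


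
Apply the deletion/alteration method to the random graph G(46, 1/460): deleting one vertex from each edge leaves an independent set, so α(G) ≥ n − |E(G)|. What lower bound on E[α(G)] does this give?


E[|E(G)|] = C(46, 2)·p = 1035 · (1/460) = 9/4.
E[α(G)] ≥ n − E[|E(G)|] = 46 − 9/4 = 175/4.
Numerically: ≈ 43.750000.
(This is only a lower bound; the true E[α(G)] may be larger.)

E[α(G)] ≥ 175/4 ≈ 43.750000.


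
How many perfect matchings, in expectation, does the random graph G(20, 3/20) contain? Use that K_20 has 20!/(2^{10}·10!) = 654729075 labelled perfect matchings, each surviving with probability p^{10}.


K_20 has 20!/(2^{10}·10!) = 654729075 labelled perfect matchings.
For each such perfect matching H, let X_H = 1 if all 10 edges of H are present in G. Then P[X_H = 1] = p^{10} = (3/20)^{10} = 59049/10240000000000.
Summing the indicators: E[X] = Σ_H E[X_H] = 654729075 · p^{10} = 654729075 · 59049/10240000000000 = 1546443885987/409600000000.
Numerically: E[X] ≈ 3.78.

E[X] = 654729075 · (3/20)^{10} = 1546443885987/409600000000 ≈ 3.78.


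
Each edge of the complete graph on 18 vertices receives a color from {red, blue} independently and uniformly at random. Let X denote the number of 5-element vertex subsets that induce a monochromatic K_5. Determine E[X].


Let X = Σ_S X_S over the C(18, 5) = 8568 subsets S of size 5, where X_S = 1 if the K_5 on S is monochromatic.
For a fixed S, the K_5 on S has C(5, 2) = 10 edges. P[all 10 edges red] = (1/2)^10, and likewise for blue, so P[monochromatic] = 2·(1/2)^10 = 2^{1 − 10} = 1/512.
Summing: E[X] = C(18, 5) · 2^{1 − 10} = 8568 · 1/512 = 1071/64.
Numerically: E[X] ≈ 16.734375.

E[X] = C(18,5)·2^(1−C(5,2)) = 1071/64 ≈ 16.734375.


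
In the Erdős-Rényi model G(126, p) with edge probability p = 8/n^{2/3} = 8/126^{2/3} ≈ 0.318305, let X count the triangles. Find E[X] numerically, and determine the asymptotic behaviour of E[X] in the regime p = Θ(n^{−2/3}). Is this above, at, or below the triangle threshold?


Number of potential triangles: C(126, 3) = 325500.
Each occurs with probability p³ ≈ (0.318305)³ ≈ 3.22499370e-02.
By linearity: E[X] = C(126, 3)·p³ ≈ 325500 · 3.22499370e-02 ≈ 10497.354497.
Since α = 2/3 < 1, p = c/n^{2/3} ≫ 1/n is above the triangle threshold p ~ 1/n. Asymptotically E[X] ~ (c³/6)·n^{3(1−α)} = (8³/6)·n^{1} → ∞; triangles are abundant w.h.p.

E[X] ≈ 10497.354497; in regime p = Θ(1/n^{2/3}) E[X] diverges (above the triangle threshold p ~ 1/n).


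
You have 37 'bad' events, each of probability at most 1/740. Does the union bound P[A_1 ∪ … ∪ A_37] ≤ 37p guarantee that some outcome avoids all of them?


Union bound: P[∪_{i=1}^{37} A_i] ≤ Σ_i P[A_i] ≤ 37·p = 37·(1/740) = 1/20.
Numerically: 1/20 ≈ 0.0500000.
Is 1/20 < 1? YES.
Since P[∪ A_i] ≤ 1/20 < 1, the complement has P[∩ A_i^c] ≥ 1 − 1/20 = 19/20 > 0, so some outcome avoids every A_i.

37·p = 1/20 ≈ 0.0500000; existence CERTIFIED by the union bound.


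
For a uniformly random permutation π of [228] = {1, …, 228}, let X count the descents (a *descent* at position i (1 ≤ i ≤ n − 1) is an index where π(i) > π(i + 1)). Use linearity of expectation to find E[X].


Write X = Σ X_I over i = 1, …, 227, with X_I the indicator of one descent.
There are 227 indicators.
For each fixed i, the pair (π(i), π(i+1)) is a uniformly random ordered pair of distinct values from {1, …, 228}; by symmetry P[π(i) > π(i+1)] = 1/2.
By linearity: E[X] = 227 · (1/2) = (228 − 1) · (1/2) = 227/2 ≈ 113.500.

E[X] = 227/2 = 113.500.


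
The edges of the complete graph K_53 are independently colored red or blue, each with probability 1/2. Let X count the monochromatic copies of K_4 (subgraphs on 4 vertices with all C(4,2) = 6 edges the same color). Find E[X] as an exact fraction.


Let X = Σ_S X_S over the C(53, 4) = 292825 subsets S of size 4, where X_S = 1 if the K_4 on S is monochromatic.
For a fixed S, the K_4 on S has C(4, 2) = 6 edges. P[all 6 edges red] = (1/2)^6, and likewise for blue, so P[monochromatic] = 2·(1/2)^6 = 2^{1 − 6} = 1/32.
By linearity of expectation: E[X] = C(53, 4) · 2^{1 − 6} = 292825 · 1/32 = 292825/32.
Numerically: E[X] ≈ 9150.781250.

E[X] = C(53,4)·2^(1−C(4,2)) = 292825/32 ≈ 9150.781250.


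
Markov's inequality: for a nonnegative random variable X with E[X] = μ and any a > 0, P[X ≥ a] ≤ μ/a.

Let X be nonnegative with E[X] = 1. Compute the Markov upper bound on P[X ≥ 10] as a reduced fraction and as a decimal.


μ = E[X] = 1, a = 10.
Markov: P[X ≥ 10] ≤ μ/a = (1)/10 = 1/10.
Numerically: ≈ 0.100000.
(Since a = 10 > μ = 1.000000, the bound 1/10 is < 1 and informative.)

P[X ≥ 10] ≤ 1/10 ≈ 0.100000.


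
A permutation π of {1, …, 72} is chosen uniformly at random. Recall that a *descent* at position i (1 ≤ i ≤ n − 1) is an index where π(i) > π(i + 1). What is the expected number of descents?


Write X = Σ X_I over i = 1, …, 71, with X_I the indicator of one descent.
There are 71 indicators.
For each fixed i, the pair (π(i), π(i+1)) is a uniformly random ordered pair of distinct values from {1, …, 72}; by symmetry P[π(i) > π(i+1)] = 1/2.
By linearity: E[X] = 71 · (1/2) = (72 − 1) · (1/2) = 71/2 ≈ 35.500.

E[X] = 71/2 = 35.500.


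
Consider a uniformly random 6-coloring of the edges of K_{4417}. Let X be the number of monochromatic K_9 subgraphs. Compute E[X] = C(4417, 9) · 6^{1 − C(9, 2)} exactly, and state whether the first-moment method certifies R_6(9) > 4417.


E[X] = C(4417, 9) · 6^{1 − 36} = 1749208766098544225331185560 · 6^{−35} = 1749208766098544225331185560/1719070799748422591028658176.
As a reduced fraction: E[X] = 218651095762318028166398195/214883849968552823878582272 ≈ 1.0175315.
Is E[X] < 1? NO.
Since E[X] ≥ 1, the first-moment bound is inconclusive at n = 4417; it does NOT by itself certify R_6(9) > 4417.

E[X] = 218651095762318028166398195/214883849968552823878582272 ≈ 1.0175315; E[X] ≥ 1; first-moment method inconclusive here.


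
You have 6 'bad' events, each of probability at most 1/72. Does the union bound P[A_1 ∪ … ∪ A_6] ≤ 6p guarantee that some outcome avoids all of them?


Union bound: P[∪_{i=1}^{6} A_i] ≤ Σ_i P[A_i] ≤ 6·p = 6·(1/72) = 1/12.
Numerically: 1/12 ≈ 0.083.
Is 1/12 < 1? YES.
Since P[∪ A_i] ≤ 1/12 < 1, the complement has P[∩ A_i^c] ≥ 1 − 1/12 = 11/12 > 0, so some outcome avoids every A_i.

6·p = 1/12 ≈ 0.083; existence CERTIFIED by the union bound.


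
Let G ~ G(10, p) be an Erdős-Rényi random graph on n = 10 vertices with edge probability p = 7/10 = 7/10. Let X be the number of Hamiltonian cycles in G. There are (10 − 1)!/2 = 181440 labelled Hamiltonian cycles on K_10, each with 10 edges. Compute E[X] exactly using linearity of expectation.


K_10 has (10 − 1)!/2 = 181440 labelled Hamiltonian cycles.
For each such Hamiltonian cycle H, let X_H = 1 if all 10 edges of H are present in G. Then P[X_H = 1] = p^{10} = (7/10)^{10} = 282475249/10000000000.
By linearity of expectation: E[X] = Σ_H E[X_H] = 181440 · p^{10} = 181440 · 282475249/10000000000 = 160163466183/31250000.
Numerically: E[X] ≈ 5125.

E[X] = 181440 · (7/10)^{10} = 160163466183/31250000 ≈ 5125.


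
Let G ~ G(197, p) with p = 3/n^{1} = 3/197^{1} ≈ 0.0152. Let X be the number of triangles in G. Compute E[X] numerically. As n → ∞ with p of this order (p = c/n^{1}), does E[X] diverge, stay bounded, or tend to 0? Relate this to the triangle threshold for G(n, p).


Number of potential triangles: C(197, 3) = 1254890.
Each occurs with probability p³ ≈ (0.0152)³ ≈ 3.53155e-06.
By linearity: E[X] = C(197, 3)·p³ ≈ 1254890 · 3.53155e-06 ≈ 4.432.
Here α = 1, so p = 3/n is exactly at the triangle threshold p ~ 1/n. Asymptotically E[X] → c³/6 = 3³/6 = 9/2 ≈ 4.500, a bounded constant. In this regime the triangle count is asymptotically Poisson(c³/6).

E[X] ≈ 4.432; in regime p = Θ(1/n^{1}) E[X] stays bounded (at the triangle threshold p ~ 1/n).
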